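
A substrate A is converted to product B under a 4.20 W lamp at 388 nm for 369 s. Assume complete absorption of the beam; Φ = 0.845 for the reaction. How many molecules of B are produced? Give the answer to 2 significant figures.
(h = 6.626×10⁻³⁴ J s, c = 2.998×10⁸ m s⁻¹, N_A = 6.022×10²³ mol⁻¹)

2.6×10²¹ molecules

Photon energy at 388 nm: hc/λ = (6.626×10⁻³⁴)(2.998×10⁸)/(388×10⁻⁹) = 5.120×10⁻¹⁹ J.
Energy delivered: (4.20 W)(369 s) = 1550 J.
Photons incident: 1550 / 5.120×10⁻¹⁹ = 3.027×10²¹, i.e. 3.027×10²¹/6.022×10²³ = 0.005027 mol.
Product: Φ × n_abs = 0.845 × 0.005027 = 0.004248 mol.
As a count: 0.004248 × 6.022×10²³ = 2.6×10²¹.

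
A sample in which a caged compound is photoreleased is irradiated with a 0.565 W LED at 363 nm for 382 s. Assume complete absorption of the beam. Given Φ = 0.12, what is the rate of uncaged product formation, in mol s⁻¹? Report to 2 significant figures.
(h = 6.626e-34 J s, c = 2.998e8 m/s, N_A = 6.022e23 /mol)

Photon energy at 363 nm: hc/λ = (6.626e-34)(2.998e8)/(363e-9) = 5.472e-19 J.
Energy delivered: (0.565 W)(382 s) = 215.8 J.
Photons incident: 215.8 / 5.472e-19 = 3.944e20, i.e. 3.944e20/6.022e23 = 6.549e-4 mol.
Product formed: 0.12 × 6.549e-4 = 7.859e-5 mol.
Rate: 7.859e-5 / 382 s = 2.1e-7 mol s⁻¹.

2.1e-7 mol s⁻¹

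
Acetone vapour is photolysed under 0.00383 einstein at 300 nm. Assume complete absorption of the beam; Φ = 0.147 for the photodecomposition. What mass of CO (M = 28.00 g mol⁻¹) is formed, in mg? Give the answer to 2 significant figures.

16 mg

Product: Φ × n_abs = 0.147 × 0.00383 = 5.630e-4 mol.
Mass: 5.630e-4 × 28.00 = 0.01576 g = 16 mg.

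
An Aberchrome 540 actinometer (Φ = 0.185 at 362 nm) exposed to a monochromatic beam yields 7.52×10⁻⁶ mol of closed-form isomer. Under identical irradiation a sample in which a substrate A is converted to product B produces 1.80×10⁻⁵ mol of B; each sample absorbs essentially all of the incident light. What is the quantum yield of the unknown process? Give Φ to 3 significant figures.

Φ = 0.443

Photons absorbed by the actinometer: 7.52×10⁻⁶ / 0.185 = 4.065×10⁻⁵ mol.
Φ(unknown) = 1.80×10⁻⁵ / 4.065×10⁻⁵ = 0.443.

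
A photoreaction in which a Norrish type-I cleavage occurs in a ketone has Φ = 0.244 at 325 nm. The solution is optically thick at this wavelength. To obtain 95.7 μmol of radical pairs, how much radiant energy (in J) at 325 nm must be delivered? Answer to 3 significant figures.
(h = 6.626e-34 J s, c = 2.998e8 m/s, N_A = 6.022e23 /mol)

Product: 95.7 μmol = 9.57e-5 mol.
Photons that must be absorbed: 9.57e-5 / 0.244 = 3.922e-4 mol.
Photon energy: hc/λ = 6.112e-19 J; per mole, 3.681e5 J mol⁻¹.
Energy required: 3.922e-4 × 3.681e5 = 144 J.

144 J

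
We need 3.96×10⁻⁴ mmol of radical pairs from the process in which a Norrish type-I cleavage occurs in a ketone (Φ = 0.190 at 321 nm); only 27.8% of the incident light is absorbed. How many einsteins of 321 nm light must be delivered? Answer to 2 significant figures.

7.5×10⁻⁶ einstein

Product: 3.96×10⁻⁴ mmol = 3.96×10⁻⁷ mol.
Photons that must be absorbed: 3.96×10⁻⁷ / 0.190 = 2.084×10⁻⁶ mol.
Incident photons needed: 2.084×10⁻⁶ / 0.278 = 7.496×10⁻⁶ mol.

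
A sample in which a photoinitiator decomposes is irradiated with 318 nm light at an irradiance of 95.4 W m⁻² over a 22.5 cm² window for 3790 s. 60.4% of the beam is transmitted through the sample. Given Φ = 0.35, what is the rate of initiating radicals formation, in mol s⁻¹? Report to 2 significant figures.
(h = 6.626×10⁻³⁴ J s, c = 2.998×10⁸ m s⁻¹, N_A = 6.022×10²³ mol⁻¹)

Photon energy at 318 nm: hc/λ = (6.626×10⁻³⁴)(2.998×10⁸)/(318×10⁻⁹) = 6.247×10⁻¹⁹ J.
Energy delivered: (95.4 W m⁻²)(22.5×10⁻⁴ m²)(3790 s) = 813.5 J.
Photons incident: 813.5 / 6.247×10⁻¹⁹ = 1.302×10²¹, i.e. 1.302×10²¹/6.022×10²³ = 0.002162 mol.
Fraction absorbed: 1 − 60.4/100 = 0.3960.
Photons absorbed: 0.3960 × 0.002162 = 8.562×10⁻⁴ mol.
Product formed: 0.35 × 8.562×10⁻⁴ = 2.997×10⁻⁴ mol.
Rate: 2.997×10⁻⁴ / 3790 s = 7.9×10⁻⁸ mol s⁻¹.

7.9×10⁻⁸ mol s⁻¹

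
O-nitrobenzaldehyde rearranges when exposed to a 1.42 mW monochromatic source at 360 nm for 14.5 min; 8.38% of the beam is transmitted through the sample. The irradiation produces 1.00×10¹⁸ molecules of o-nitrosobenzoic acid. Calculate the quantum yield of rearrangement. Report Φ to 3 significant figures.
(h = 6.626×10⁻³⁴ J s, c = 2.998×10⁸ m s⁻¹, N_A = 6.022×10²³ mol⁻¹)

Φ = 0.488

Product: 1.00×10¹⁸ / 6.022×10²³ = 1.661×10⁻⁶ mol.
Photon energy at 360 nm: hc/λ = (6.626×10⁻³⁴)(2.998×10⁸)/(360×10⁻⁹) = 5.518×10⁻¹⁹ J.
Energy delivered: (1.42 mW)(870 s) = 1.235 J.
Photons incident: 1.235 / 5.518×10⁻¹⁹ = 2.238×10¹⁸, i.e. 2.238×10¹⁸/6.022×10²³ = 3.716×10⁻⁶ mol.
Fraction absorbed: 1 − 8.38/100 = 0.9162.
Photons absorbed: 0.9162 × 3.716×10⁻⁶ = 3.405×10⁻⁶ mol.
Φ = 1.661×10⁻⁶ mol / 3.405×10⁻⁶ mol photons = 0.488.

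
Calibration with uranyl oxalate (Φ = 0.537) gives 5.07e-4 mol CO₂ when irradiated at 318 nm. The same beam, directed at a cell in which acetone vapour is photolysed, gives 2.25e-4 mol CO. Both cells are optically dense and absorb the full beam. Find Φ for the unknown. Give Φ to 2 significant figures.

Photons absorbed by the actinometer: 5.07e-4 / 0.537 = 9.441e-4 mol.
Φ(unknown) = 2.25e-4 / 9.441e-4 = 0.24.

Φ = 0.24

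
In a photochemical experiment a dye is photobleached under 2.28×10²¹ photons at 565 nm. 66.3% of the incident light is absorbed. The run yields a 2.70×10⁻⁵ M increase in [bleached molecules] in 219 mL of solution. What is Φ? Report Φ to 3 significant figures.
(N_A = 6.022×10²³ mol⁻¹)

Φ = 0.00236

Product: (2.70×10⁻⁵ M)(0.219 L) = 5.913×10⁻⁶ mol.
Moles of photons: 2.28×10²¹ / 6.022×10²³ = 0.003786 mol.
Photons absorbed: 0.663 × 0.003786 = 0.002510 mol.
Φ = 5.913×10⁻⁶ mol / 0.002510 mol photons = 0.00236.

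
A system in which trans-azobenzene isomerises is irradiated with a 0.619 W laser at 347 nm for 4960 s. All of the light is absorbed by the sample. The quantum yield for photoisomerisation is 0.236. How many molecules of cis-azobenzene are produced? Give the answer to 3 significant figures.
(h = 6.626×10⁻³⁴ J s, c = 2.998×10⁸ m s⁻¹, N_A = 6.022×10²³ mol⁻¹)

1.27×10²¹ molecules

Photon energy at 347 nm: hc/λ = (6.626×10⁻³⁴)(2.998×10⁸)/(347×10⁻⁹) = 5.725×10⁻¹⁹ J.
Energy delivered: (0.619 W)(4960 s) = 3070 J.
Photons incident: 3070 / 5.725×10⁻¹⁹ = 5.362×10²¹, i.e. 5.362×10²¹/6.022×10²³ = 0.008904 mol.
Product: Φ × n_abs = 0.236 × 0.008904 = 0.002101 mol.
As a count: 0.002101 × 6.022×10²³ = 1.27×10²¹.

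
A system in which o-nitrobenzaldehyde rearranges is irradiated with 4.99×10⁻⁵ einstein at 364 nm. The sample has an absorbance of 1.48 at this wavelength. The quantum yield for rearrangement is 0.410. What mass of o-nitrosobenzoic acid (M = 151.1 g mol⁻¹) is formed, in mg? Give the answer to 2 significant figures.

3.0 mg

Fraction absorbed: 1 − 10^(−1.48) = 0.9669.
Photons absorbed: 0.9669 × 4.99×10⁻⁵ = 4.825×10⁻⁵ mol.
Product: Φ × n_abs = 0.410 × 4.825×10⁻⁵ = 1.978×10⁻⁵ mol.
Mass: 1.978×10⁻⁵ × 151.1 = 0.002989 g = 3.0 mg.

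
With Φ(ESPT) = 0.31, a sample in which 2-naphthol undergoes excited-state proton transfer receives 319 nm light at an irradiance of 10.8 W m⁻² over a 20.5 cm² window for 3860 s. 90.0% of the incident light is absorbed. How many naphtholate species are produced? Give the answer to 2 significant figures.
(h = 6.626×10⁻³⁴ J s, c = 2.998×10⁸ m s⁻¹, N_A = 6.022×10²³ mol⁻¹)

Photon energy at 319 nm: hc/λ = (6.626×10⁻³⁴)(2.998×10⁸)/(319×10⁻⁹) = 6.227×10⁻¹⁹ J.
Energy delivered: (10.8 W m⁻²)(20.5×10⁻⁴ m²)(3860 s) = 85.46 J.
Photons incident: 85.46 / 6.227×10⁻¹⁹ = 1.372×10²⁰, i.e. 1.372×10²⁰/6.022×10²³ = 2.278×10⁻⁴ mol.
Photons absorbed: 0.900 × 2.278×10⁻⁴ = 2.050×10⁻⁴ mol.
Product: Φ × n_abs = 0.31 × 2.050×10⁻⁴ = 6.355×10⁻⁵ mol.
As a count: 6.355×10⁻⁵ × 6.022×10²³ = 3.8×10¹⁹.

3.8×10¹⁹ species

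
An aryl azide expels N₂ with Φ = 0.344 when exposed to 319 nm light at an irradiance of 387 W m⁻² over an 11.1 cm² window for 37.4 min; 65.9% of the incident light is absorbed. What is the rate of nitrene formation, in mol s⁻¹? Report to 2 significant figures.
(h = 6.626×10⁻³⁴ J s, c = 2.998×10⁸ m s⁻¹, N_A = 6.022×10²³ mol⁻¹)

Photon energy at 319 nm: hc/λ = (6.626×10⁻³⁴)(2.998×10⁸)/(319×10⁻⁹) = 6.227×10⁻¹⁹ J.
Energy delivered: (387 W m⁻²)(11.1×10⁻⁴ m²)(2244 s) = 964.0 J.
Photons incident: 964.0 / 6.227×10⁻¹⁹ = 1.548×10²¹, i.e. 1.548×10²¹/6.022×10²³ = 0.002571 mol.
Photons absorbed: 0.659 × 0.002571 = 0.001694 mol.
Product formed: 0.344 × 0.001694 = 5.827×10⁻⁴ mol.
Rate: 5.827×10⁻⁴ / 2244 s = 2.6×10⁻⁷ mol s⁻¹.

2.6×10⁻⁷ mol s⁻¹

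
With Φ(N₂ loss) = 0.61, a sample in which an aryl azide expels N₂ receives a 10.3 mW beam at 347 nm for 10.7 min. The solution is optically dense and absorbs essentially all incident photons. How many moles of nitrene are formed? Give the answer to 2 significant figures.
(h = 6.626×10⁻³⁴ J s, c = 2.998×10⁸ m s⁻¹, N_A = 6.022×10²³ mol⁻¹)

Photon energy at 347 nm: hc/λ = (6.626×10⁻³⁴)(2.998×10⁸)/(347×10⁻⁹) = 5.725×10⁻¹⁹ J.
Energy delivered: (10.3 mW)(642 s) = 6.613 J.
Photons incident: 6.613 / 5.725×10⁻¹⁹ = 1.155×10¹⁹, i.e. 1.155×10¹⁹/6.022×10²³ = 1.918×10⁻⁵ mol.
Product: Φ × n_abs = 0.61 × 1.918×10⁻⁵ = 1.170×10⁻⁵ mol.

1.2×10⁻⁵ mol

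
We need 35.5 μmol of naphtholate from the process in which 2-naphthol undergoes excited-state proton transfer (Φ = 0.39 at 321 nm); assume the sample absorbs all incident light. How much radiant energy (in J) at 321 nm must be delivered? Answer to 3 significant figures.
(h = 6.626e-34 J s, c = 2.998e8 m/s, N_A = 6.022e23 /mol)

Product: 35.5 μmol = 3.55e-5 mol.
Photons that must be absorbed: 3.55e-5 / 0.39 = 9.103e-5 mol.
Photon energy: hc/λ = 6.188e-19 J; per mole, 3.726e5 J mol⁻¹.
Energy required: 9.103e-5 × 3.726e5 = 33.9 J.

33.9 J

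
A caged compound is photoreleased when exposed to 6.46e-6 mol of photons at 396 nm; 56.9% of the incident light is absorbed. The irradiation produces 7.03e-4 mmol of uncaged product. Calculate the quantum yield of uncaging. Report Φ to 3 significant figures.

Product: 7.03e-4 mmol = 7.03e-7 mol.
Photons absorbed: 0.569 × 6.46e-6 = 3.676e-6 mol.
Φ = 7.03e-7 mol / 3.676e-6 mol photons = 0.191.

Φ = 0.191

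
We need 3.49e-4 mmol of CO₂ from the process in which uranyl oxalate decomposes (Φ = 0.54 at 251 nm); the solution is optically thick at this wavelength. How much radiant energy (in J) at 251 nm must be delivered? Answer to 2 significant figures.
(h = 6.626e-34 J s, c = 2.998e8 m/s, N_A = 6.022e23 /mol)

Product: 3.49e-4 mmol = 3.49e-7 mol.
Photons that must be absorbed: 3.49e-7 / 0.54 = 6.463e-7 mol.
Photon energy: hc/λ = 7.914e-19 J; per mole, 4.766e5 J mol⁻¹.
Energy required: 6.463e-7 × 4.766e5 = 0.31 J.

0.31 J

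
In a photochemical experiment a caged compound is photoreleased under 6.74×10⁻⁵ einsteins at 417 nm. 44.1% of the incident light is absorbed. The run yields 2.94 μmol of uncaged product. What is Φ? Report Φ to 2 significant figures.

Φ = 0.099

Product: 2.94 μmol = 2.94×10⁻⁶ mol.
Photons absorbed: 0.441 × 6.74×10⁻⁵ = 2.972×10⁻⁵ mol.
Φ = 2.94×10⁻⁶ mol / 2.972×10⁻⁵ mol photons = 0.099.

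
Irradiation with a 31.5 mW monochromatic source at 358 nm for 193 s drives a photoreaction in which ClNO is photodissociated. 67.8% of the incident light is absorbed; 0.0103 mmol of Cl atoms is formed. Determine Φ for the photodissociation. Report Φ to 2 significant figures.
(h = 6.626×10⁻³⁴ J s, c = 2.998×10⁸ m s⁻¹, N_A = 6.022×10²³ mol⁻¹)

Φ = 0.83

Product: 0.0103 mmol = 1.03×10⁻⁵ mol.
Photon energy at 358 nm: hc/λ = (6.626×10⁻³⁴)(2.998×10⁸)/(358×10⁻⁹) = 5.549×10⁻¹⁹ J.
Energy delivered: (31.5 mW)(193 s) = 6.080 J.
Photons incident: 6.080 / 5.549×10⁻¹⁹ = 1.096×10¹⁹, i.e. 1.096×10¹⁹/6.022×10²³ = 1.820×10⁻⁵ mol.
Photons absorbed: 0.678 × 1.820×10⁻⁵ = 1.234×10⁻⁵ mol.
Φ = 1.03×10⁻⁵ mol / 1.234×10⁻⁵ mol photons = 0.83.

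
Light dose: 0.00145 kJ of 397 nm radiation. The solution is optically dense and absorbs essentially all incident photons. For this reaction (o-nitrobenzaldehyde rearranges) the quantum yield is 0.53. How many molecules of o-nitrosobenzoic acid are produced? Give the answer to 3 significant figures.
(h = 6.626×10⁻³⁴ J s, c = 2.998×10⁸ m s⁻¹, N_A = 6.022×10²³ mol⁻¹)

Photon energy at 397 nm: hc/λ = (6.626×10⁻³⁴)(2.998×10⁸)/(397×10⁻⁹) = 5.004×10⁻¹⁹ J.
Incident energy: 0.00145 kJ = 1.45 J.
Photons incident: 1.45 / 5.004×10⁻¹⁹ = 2.898×10¹⁸, i.e. 2.898×10¹⁸/6.022×10²³ = 4.812×10⁻⁶ mol.
Product: Φ × n_abs = 0.53 × 4.812×10⁻⁶ = 2.550×10⁻⁶ mol.
As a count: 2.550×10⁻⁶ × 6.022×10²³ = 1.54×10¹⁸.

1.54×10¹⁸ molecules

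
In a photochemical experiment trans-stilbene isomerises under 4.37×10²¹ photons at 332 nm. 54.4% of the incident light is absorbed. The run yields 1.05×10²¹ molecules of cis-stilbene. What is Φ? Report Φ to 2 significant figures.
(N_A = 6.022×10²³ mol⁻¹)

Product: 1.05×10²¹ / 6.022×10²³ = 0.001744 mol.
Moles of photons: 4.37×10²¹ / 6.022×10²³ = 0.007257 mol.
Photons absorbed: 0.544 × 0.007257 = 0.003948 mol.
Φ = 0.001744 mol / 0.003948 mol photons = 0.44.

Φ = 0.44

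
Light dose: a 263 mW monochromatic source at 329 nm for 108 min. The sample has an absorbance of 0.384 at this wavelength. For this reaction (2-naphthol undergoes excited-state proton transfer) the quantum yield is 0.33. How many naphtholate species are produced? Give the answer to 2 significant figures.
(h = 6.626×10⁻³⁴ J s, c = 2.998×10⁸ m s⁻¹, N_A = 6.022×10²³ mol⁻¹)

Photon energy at 329 nm: hc/λ = (6.626×10⁻³⁴)(2.998×10⁸)/(329×10⁻⁹) = 6.038×10⁻¹⁹ J.
Energy delivered: (263 mW)(6480 s) = 1704 J.
Photons incident: 1704 / 6.038×10⁻¹⁹ = 2.822×10²¹, i.e. 2.822×10²¹/6.022×10²³ = 0.004686 mol.
Fraction absorbed: 1 − 10^(−0.384) = 0.5870.
Photons absorbed: 0.5870 × 0.004686 = 0.002751 mol.
Product: Φ × n_abs = 0.33 × 0.002751 = 9.078×10⁻⁴ mol.
As a count: 9.078×10⁻⁴ × 6.022×10²³ = 5.5×10²⁰.

5.5×10²⁰ species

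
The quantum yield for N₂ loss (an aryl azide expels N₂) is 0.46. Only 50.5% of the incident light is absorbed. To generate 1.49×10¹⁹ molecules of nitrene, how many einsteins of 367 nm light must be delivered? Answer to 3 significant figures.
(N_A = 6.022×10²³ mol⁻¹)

Product: 1.49×10¹⁹ / 6.022×10²³ = 2.474×10⁻⁵ mol.
Photons that must be absorbed: 2.474×10⁻⁵ / 0.46 = 5.378×10⁻⁵ mol.
Incident photons needed: 5.378×10⁻⁵ / 0.505 = 1.065×10⁻⁴ mol.

1.07×10⁻⁴ einstein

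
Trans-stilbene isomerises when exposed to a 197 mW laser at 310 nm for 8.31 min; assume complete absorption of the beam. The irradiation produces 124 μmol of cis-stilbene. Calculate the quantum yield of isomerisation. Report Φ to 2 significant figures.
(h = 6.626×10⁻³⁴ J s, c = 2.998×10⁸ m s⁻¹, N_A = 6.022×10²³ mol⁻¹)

Product: 124 μmol = 1.24×10⁻⁴ mol.
Photon energy at 310 nm: hc/λ = (6.626×10⁻³⁴)(2.998×10⁸)/(310×10⁻⁹) = 6.408×10⁻¹⁹ J.
Energy delivered: (197 mW)(498.6 s) = 98.22 J.
Photons incident: 98.22 / 6.408×10⁻¹⁹ = 1.533×10²⁰, i.e. 1.533×10²⁰/6.022×10²³ = 2.546×10⁻⁴ mol.
Φ = 1.24×10⁻⁴ mol / 2.546×10⁻⁴ mol photons = 0.49.

Φ = 0.49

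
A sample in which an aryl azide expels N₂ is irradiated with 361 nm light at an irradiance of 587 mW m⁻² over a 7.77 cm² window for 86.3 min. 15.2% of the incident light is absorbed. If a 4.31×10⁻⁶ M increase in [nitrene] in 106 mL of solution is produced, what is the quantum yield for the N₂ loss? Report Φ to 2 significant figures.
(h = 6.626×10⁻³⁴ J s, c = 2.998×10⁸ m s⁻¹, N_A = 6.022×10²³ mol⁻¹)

Φ = 0.42

Product: (4.31×10⁻⁶ M)(0.106 L) = 4.569×10⁻⁷ mol.
Photon energy at 361 nm: hc/λ = (6.626×10⁻³⁴)(2.998×10⁸)/(361×10⁻⁹) = 5.503×10⁻¹⁹ J.
Energy delivered: (587 mW m⁻²)(7.77×10⁻⁴ m²)(5178 s) = 2.362 J.
Photons incident: 2.362 / 5.503×10⁻¹⁹ = 4.292×10¹⁸, i.e. 4.292×10¹⁸/6.022×10²³ = 7.127×10⁻⁶ mol.
Photons absorbed: 0.152 × 7.127×10⁻⁶ = 1.083×10⁻⁶ mol.
Φ = 4.569×10⁻⁷ mol / 1.083×10⁻⁶ mol photons = 0.42.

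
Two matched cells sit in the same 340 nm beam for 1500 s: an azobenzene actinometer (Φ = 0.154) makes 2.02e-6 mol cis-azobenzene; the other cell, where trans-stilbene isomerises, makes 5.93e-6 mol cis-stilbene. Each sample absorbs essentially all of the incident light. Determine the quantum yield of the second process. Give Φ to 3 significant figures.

Photons absorbed by the actinometer: 2.02e-6 / 0.154 = 1.312e-5 mol.
Φ(unknown) = 5.93e-6 / 1.312e-5 = 0.452.

Φ = 0.452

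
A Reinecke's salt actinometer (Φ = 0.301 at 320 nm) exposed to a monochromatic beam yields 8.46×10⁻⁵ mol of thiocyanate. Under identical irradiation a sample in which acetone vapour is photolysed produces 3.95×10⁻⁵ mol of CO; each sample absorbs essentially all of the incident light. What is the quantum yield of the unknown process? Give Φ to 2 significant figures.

Φ = 0.14

Photons absorbed by the actinometer: 8.46×10⁻⁵ / 0.301 = 2.811×10⁻⁴ mol.
Φ(unknown) = 3.95×10⁻⁵ / 2.811×10⁻⁴ = 0.14.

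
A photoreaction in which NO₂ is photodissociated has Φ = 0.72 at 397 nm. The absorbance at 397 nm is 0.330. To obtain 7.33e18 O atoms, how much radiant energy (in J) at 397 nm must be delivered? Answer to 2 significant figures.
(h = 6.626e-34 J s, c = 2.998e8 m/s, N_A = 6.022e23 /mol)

9.6 J

Product: 7.33e18 / 6.022e23 = 1.217e-5 mol.
Photons that must be absorbed: 1.217e-5 / 0.72 = 1.690e-5 mol.
Fraction absorbed: 1 − 10^(−0.330) = 0.5323.
Incident photons needed: 1.690e-5 / 0.5323 = 3.175e-5 mol.
Photon energy: hc/λ = 5.004e-19 J; per mole, 3.013e5 J mol⁻¹.
Energy required: 3.175e-5 × 3.013e5 = 9.6 J.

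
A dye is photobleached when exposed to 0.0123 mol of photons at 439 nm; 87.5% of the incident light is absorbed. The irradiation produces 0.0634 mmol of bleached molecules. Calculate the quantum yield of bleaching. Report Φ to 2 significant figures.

Product: 0.0634 mmol = 6.34e-5 mol.
Photons absorbed: 0.875 × 0.0123 = 0.01076 mol.
Φ = 6.34e-5 mol / 0.01076 mol photons = 0.0059.

Φ = 0.0059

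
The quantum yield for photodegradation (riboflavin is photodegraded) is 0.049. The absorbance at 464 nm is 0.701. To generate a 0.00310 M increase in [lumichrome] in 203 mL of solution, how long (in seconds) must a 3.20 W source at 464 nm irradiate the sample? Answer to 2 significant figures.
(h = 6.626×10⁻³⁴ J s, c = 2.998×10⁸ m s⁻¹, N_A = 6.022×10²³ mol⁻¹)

t ≈ 1300 s

Product: (0.00310 M)(0.203 L) = 6.293×10⁻⁴ mol.
Photons that must be absorbed: 6.293×10⁻⁴ / 0.049 = 0.01284 mol.
Fraction absorbed: 1 − 10^(−0.701) = 0.8009.
Incident photons needed: 0.01284 / 0.8009 = 0.01603 mol.
Photon energy: hc/λ = 4.281×10⁻¹⁹ J; per mole, 2.578×10⁵ J mol⁻¹.
Energy required: 0.01603 × 2.578×10⁵ = 4133 J.
Time: 4133 J / 3.2 W = 1300 s.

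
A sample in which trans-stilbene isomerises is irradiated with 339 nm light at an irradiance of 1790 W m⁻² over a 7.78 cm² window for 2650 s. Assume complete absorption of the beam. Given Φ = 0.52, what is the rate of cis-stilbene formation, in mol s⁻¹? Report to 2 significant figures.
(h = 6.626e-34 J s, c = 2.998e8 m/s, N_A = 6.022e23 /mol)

Photon energy at 339 nm: hc/λ = (6.626e-34)(2.998e8)/(339e-9) = 5.860e-19 J.
Energy delivered: (1790 W m⁻²)(7.78e-4 m²)(2650 s) = 3690 J.
Photons incident: 3690 / 5.860e-19 = 6.297e21, i.e. 6.297e21/6.022e23 = 0.01046 mol.
Product formed: 0.52 × 0.01046 = 0.005439 mol.
Rate: 0.005439 / 2650 s = 2.1e-6 mol s⁻¹.

2.1e-6 mol s⁻¹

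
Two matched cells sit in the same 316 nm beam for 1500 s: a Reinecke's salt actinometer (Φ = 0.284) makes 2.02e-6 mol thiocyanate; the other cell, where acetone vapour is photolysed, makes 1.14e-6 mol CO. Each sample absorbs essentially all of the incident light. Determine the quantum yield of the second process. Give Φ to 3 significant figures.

Photons absorbed by the actinometer: 2.02e-6 / 0.284 = 7.113e-6 mol.
Φ(unknown) = 1.14e-6 / 7.113e-6 = 0.160.

Φ = 0.160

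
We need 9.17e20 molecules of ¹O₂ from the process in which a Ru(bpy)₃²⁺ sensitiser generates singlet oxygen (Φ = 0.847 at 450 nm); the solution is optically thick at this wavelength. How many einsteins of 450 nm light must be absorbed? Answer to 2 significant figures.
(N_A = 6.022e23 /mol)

Product: 9.17e20 / 6.022e23 = 0.001523 mol.
Photons that must be absorbed: 0.001523 / 0.847 = 0.001798 mol.

0.0018 einstein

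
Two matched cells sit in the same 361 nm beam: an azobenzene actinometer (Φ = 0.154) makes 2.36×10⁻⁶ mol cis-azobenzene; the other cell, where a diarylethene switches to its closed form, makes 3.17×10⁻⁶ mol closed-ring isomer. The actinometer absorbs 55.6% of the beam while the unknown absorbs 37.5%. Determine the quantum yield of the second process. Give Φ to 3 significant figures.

Φ = 0.307

Photons absorbed by the actinometer: 2.36×10⁻⁶ / 0.154 = 1.532×10⁻⁵ mol.
Incident flux: 1.532×10⁻⁵ / 0.556 = 2.755×10⁻⁵ einstein.
Absorbed by unknown: 0.375 × 2.755×10⁻⁵ = 1.033×10⁻⁵ mol.
Φ(unknown) = 3.17×10⁻⁶ / 1.033×10⁻⁵ = 0.307.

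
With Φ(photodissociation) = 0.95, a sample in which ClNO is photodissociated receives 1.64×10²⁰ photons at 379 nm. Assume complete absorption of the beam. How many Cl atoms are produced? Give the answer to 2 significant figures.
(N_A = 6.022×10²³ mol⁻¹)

1.6×10²⁰ atoms

Moles of photons: 1.64×10²⁰ / 6.022×10²³ = 2.723×10⁻⁴ mol.
Product: Φ × n_abs = 0.95 × 2.723×10⁻⁴ = 2.587×10⁻⁴ mol.
As a count: 2.587×10⁻⁴ × 6.022×10²³ = 1.6×10²⁰.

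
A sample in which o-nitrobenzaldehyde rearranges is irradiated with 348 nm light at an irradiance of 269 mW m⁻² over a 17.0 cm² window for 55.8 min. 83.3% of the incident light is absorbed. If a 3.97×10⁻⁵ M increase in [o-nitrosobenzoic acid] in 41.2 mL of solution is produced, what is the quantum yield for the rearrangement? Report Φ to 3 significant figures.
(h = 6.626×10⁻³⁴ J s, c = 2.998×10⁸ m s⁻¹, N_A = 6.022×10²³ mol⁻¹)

Product: (3.97×10⁻⁵ M)(0.0412 L) = 1.636×10⁻⁶ mol.
Photon energy at 348 nm: hc/λ = (6.626×10⁻³⁴)(2.998×10⁸)/(348×10⁻⁹) = 5.708×10⁻¹⁹ J.
Energy delivered: (269 mW m⁻²)(17.0×10⁻⁴ m²)(3348 s) = 1.531 J.
Photons incident: 1.531 / 5.708×10⁻¹⁹ = 2.682×10¹⁸, i.e. 2.682×10¹⁸/6.022×10²³ = 4.454×10⁻⁶ mol.
Photons absorbed: 0.833 × 4.454×10⁻⁶ = 3.710×10⁻⁶ mol.
Φ = 1.636×10⁻⁶ mol / 3.710×10⁻⁶ mol photons = 0.441.

Φ = 0.441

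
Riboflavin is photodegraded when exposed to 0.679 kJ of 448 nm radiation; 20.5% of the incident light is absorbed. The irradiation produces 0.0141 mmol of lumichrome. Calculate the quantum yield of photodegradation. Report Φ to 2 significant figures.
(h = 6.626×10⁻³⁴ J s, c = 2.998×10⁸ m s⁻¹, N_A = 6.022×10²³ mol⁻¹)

Φ = 0.027

Product: 0.0141 mmol = 1.41×10⁻⁵ mol.
Photon energy at 448 nm: hc/λ = (6.626×10⁻³⁴)(2.998×10⁸)/(448×10⁻⁹) = 4.434×10⁻¹⁹ J.
Incident energy: 0.679 kJ = 679 J.
Photons incident: 679 / 4.434×10⁻¹⁹ = 1.531×10²¹, i.e. 1.531×10²¹/6.022×10²³ = 0.002542 mol.
Photons absorbed: 0.205 × 0.002542 = 5.211×10⁻⁴ mol.
Φ = 1.41×10⁻⁵ mol / 5.211×10⁻⁴ mol photons = 0.027.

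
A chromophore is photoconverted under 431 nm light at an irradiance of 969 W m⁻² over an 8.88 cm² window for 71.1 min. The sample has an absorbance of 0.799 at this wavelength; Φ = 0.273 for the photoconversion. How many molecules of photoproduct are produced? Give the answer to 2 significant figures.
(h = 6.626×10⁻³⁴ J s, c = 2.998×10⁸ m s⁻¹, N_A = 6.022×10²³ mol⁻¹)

Photon energy at 431 nm: hc/λ = (6.626×10⁻³⁴)(2.998×10⁸)/(431×10⁻⁹) = 4.609×10⁻¹⁹ J.
Energy delivered: (969 W m⁻²)(8.88×10⁻⁴ m²)(4266 s) = 3671 J.
Photons incident: 3671 / 4.609×10⁻¹⁹ = 7.965×10²¹, i.e. 7.965×10²¹/6.022×10²³ = 0.01323 mol.
Fraction absorbed: 1 − 10^(−0.799) = 0.8411.
Photons absorbed: 0.8411 × 0.01323 = 0.01113 mol.
Product: Φ × n_abs = 0.273 × 0.01113 = 0.003038 mol.
As a count: 0.003038 × 6.022×10²³ = 1.8×10²¹.

1.8×10²¹ molecules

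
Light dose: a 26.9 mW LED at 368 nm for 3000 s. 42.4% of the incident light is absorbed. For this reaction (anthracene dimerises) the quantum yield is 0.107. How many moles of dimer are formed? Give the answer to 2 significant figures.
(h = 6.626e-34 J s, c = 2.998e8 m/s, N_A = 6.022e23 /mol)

1.1e-5 mol

Photon energy at 368 nm: hc/λ = (6.626e-34)(2.998e8)/(368e-9) = 5.398e-19 J.
Energy delivered: (26.9 mW)(3000 s) = 80.70 J.
Photons incident: 80.70 / 5.398e-19 = 1.495e20, i.e. 1.495e20/6.022e23 = 2.483e-4 mol.
Photons absorbed: 0.424 × 2.483e-4 = 1.053e-4 mol.
Product: Φ × n_abs = 0.107 × 1.053e-4 = 1.127e-5 mol.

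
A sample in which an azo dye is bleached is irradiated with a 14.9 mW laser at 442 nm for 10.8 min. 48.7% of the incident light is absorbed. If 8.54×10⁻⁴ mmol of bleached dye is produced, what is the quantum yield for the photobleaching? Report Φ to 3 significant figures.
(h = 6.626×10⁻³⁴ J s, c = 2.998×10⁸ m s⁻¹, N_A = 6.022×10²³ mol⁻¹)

Product: 8.54×10⁻⁴ mmol = 8.54×10⁻⁷ mol.
Photon energy at 442 nm: hc/λ = (6.626×10⁻³⁴)(2.998×10⁸)/(442×10⁻⁹) = 4.494×10⁻¹⁹ J.
Energy delivered: (14.9 mW)(648 s) = 9.655 J.
Photons incident: 9.655 / 4.494×10⁻¹⁹ = 2.148×10¹⁹, i.e. 2.148×10¹⁹/6.022×10²³ = 3.567×10⁻⁵ mol.
Photons absorbed: 0.487 × 3.567×10⁻⁵ = 1.737×10⁻⁵ mol.
Φ = 8.54×10⁻⁷ mol / 1.737×10⁻⁵ mol photons = 0.0492.

Φ = 0.0492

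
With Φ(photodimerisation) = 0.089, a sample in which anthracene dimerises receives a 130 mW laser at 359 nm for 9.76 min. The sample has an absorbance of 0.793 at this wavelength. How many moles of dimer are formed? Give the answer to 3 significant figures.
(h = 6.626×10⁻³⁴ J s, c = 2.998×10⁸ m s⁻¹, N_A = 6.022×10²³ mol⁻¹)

Photon energy at 359 nm: hc/λ = (6.626×10⁻³⁴)(2.998×10⁸)/(359×10⁻⁹) = 5.533×10⁻¹⁹ J.
Energy delivered: (130 mW)(585.6 s) = 76.13 J.
Photons incident: 76.13 / 5.533×10⁻¹⁹ = 1.376×10²⁰, i.e. 1.376×10²⁰/6.022×10²³ = 2.285×10⁻⁴ mol.
Fraction absorbed: 1 − 10^(−0.793) = 0.8389.
Photons absorbed: 0.8389 × 2.285×10⁻⁴ = 1.917×10⁻⁴ mol.
Product: Φ × n_abs = 0.089 × 1.917×10⁻⁴ = 1.706×10⁻⁵ mol.

1.71×10⁻⁵ mol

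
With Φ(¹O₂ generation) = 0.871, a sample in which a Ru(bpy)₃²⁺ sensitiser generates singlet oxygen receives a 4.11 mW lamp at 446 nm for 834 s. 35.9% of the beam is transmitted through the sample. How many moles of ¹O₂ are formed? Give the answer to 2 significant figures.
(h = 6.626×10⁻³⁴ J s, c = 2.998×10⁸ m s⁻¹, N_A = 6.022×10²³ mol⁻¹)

7.1×10⁻⁶ mol

Photon energy at 446 nm: hc/λ = (6.626×10⁻³⁴)(2.998×10⁸)/(446×10⁻⁹) = 4.454×10⁻¹⁹ J.
Energy delivered: (4.11 mW)(834 s) = 3.428 J.
Photons incident: 3.428 / 4.454×10⁻¹⁹ = 7.696×10¹⁸, i.e. 7.696×10¹⁸/6.022×10²³ = 1.278×10⁻⁵ mol.
Fraction absorbed: 1 − 35.9/100 = 0.6410.
Photons absorbed: 0.6410 × 1.278×10⁻⁵ = 8.192×10⁻⁶ mol.
Product: Φ × n_abs = 0.871 × 8.192×10⁻⁶ = 7.135×10⁻⁶ mol.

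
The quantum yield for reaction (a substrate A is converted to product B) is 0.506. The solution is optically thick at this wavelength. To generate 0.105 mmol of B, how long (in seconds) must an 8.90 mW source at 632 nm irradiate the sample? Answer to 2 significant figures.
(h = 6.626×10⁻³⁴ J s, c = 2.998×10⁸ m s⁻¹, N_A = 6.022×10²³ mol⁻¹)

Product: 0.105 mmol = 1.05×10⁻⁴ mol.
Photons that must be absorbed: 1.05×10⁻⁴ / 0.506 = 2.075×10⁻⁴ mol.
Photon energy: hc/λ = 3.143×10⁻¹⁹ J; per mole, 1.893×10⁵ J mol⁻¹.
Energy required: 2.075×10⁻⁴ × 1.893×10⁵ = 39.28 J.
Time: 39.28 J / 0.0089 W = 4400 s.

t ≈ 4400 s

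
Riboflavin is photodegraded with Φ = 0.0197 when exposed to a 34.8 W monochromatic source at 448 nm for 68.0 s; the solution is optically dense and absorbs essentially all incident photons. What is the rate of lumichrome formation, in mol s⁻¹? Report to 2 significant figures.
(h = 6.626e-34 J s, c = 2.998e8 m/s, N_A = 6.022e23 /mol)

2.6e-6 mol s⁻¹

Photon energy at 448 nm: hc/λ = (6.626e-34)(2.998e8)/(448e-9) = 4.434e-19 J.
Energy delivered: (34.8 W)(68 s) = 2366 J.
Photons incident: 2366 / 4.434e-19 = 5.336e21, i.e. 5.336e21/6.022e23 = 0.008861 mol.
Product formed: 0.0197 × 0.008861 = 1.746e-4 mol.
Rate: 1.746e-4 / 68 s = 2.6e-6 mol s⁻¹.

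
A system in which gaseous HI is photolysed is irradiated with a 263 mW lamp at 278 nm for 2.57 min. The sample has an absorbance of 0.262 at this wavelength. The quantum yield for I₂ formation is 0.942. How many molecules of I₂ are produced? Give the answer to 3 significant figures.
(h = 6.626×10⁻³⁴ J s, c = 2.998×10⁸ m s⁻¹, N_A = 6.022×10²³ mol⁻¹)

Photon energy at 278 nm: hc/λ = (6.626×10⁻³⁴)(2.998×10⁸)/(278×10⁻⁹) = 7.146×10⁻¹⁹ J.
Energy delivered: (263 mW)(154.2 s) = 40.55 J.
Photons incident: 40.55 / 7.146×10⁻¹⁹ = 5.675×10¹⁹, i.e. 5.675×10¹⁹/6.022×10²³ = 9.424×10⁻⁵ mol.
Fraction absorbed: 1 − 10^(−0.262) = 0.4530.
Photons absorbed: 0.4530 × 9.424×10⁻⁵ = 4.269×10⁻⁵ mol.
Product: Φ × n_abs = 0.942 × 4.269×10⁻⁵ = 4.021×10⁻⁵ mol.
As a count: 4.021×10⁻⁵ × 6.022×10²³ = 2.42×10¹⁹.

2.42×10¹⁹ molecules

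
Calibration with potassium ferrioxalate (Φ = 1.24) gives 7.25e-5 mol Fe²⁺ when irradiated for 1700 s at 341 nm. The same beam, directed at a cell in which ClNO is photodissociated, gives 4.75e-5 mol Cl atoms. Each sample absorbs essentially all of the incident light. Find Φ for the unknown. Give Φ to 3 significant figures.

Φ = 0.812

Photons absorbed by the actinometer: 7.25e-5 / 1.24 = 5.847e-5 mol.
Φ(unknown) = 4.75e-5 / 5.847e-5 = 0.812.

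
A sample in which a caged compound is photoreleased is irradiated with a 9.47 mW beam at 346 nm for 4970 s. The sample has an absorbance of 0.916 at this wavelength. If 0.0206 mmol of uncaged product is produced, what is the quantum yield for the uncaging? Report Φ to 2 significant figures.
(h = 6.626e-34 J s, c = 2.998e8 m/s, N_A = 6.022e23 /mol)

Φ = 0.17

Product: 0.0206 mmol = 2.06e-5 mol.
Photon energy at 346 nm: hc/λ = (6.626e-34)(2.998e8)/(346e-9) = 5.741e-19 J.
Energy delivered: (9.47 mW)(4970 s) = 47.07 J.
Photons incident: 47.07 / 5.741e-19 = 8.199e19, i.e. 8.199e19/6.022e23 = 1.362e-4 mol.
Fraction absorbed: 1 − 10^(−0.916) = 0.8787.
Photons absorbed: 0.8787 × 1.362e-4 = 1.197e-4 mol.
Φ = 2.06e-5 mol / 1.197e-4 mol photons = 0.17.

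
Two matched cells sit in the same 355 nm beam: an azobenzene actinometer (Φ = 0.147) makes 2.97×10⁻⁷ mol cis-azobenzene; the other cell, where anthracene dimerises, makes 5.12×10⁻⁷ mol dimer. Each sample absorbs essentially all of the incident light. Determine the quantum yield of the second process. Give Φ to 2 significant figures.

Φ = 0.25

Photons absorbed by the actinometer: 2.97×10⁻⁷ / 0.147 = 2.020×10⁻⁶ mol.
Φ(unknown) = 5.12×10⁻⁷ / 2.020×10⁻⁶ = 0.25.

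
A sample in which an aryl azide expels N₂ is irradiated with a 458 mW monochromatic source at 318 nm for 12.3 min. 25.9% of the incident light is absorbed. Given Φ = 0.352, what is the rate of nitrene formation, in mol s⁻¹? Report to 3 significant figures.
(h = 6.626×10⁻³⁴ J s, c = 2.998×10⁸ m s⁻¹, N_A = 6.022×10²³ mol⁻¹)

1.11×10⁻⁷ mol s⁻¹

Photon energy at 318 nm: hc/λ = (6.626×10⁻³⁴)(2.998×10⁸)/(318×10⁻⁹) = 6.247×10⁻¹⁹ J.
Energy delivered: (458 mW)(738 s) = 338.0 J.
Photons incident: 338.0 / 6.247×10⁻¹⁹ = 5.411×10²⁰, i.e. 5.411×10²⁰/6.022×10²³ = 8.985×10⁻⁴ mol.
Photons absorbed: 0.259 × 8.985×10⁻⁴ = 2.327×10⁻⁴ mol.
Product formed: 0.352 × 2.327×10⁻⁴ = 8.191×10⁻⁵ mol.
Rate: 8.191×10⁻⁵ / 738 s = 1.11×10⁻⁷ mol s⁻¹.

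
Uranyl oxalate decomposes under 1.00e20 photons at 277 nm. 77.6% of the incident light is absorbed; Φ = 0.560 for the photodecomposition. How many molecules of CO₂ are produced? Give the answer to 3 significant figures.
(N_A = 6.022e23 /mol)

4.35e19 molecules

Moles of photons: 1.00e20 / 6.022e23 = 1.661e-4 mol.
Photons absorbed: 0.776 × 1.661e-4 = 1.289e-4 mol.
Product: Φ × n_abs = 0.560 × 1.289e-4 = 7.218e-5 mol.
As a count: 7.218e-5 × 6.022e23 = 4.35e19.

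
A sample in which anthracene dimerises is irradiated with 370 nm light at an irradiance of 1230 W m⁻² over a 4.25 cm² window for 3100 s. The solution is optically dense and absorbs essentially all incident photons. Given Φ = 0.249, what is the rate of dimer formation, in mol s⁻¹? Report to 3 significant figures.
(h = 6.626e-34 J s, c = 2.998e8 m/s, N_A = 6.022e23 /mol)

Photon energy at 370 nm: hc/λ = (6.626e-34)(2.998e8)/(370e-9) = 5.369e-19 J.
Energy delivered: (1230 W m⁻²)(4.25e-4 m²)(3100 s) = 1621 J.
Photons incident: 1621 / 5.369e-19 = 3.019e21, i.e. 3.019e21/6.022e23 = 0.005013 mol.
Product formed: 0.249 × 0.005013 = 0.001248 mol.
Rate: 0.001248 / 3100 s = 4.03e-7 mol s⁻¹.

4.03e-7 mol s⁻¹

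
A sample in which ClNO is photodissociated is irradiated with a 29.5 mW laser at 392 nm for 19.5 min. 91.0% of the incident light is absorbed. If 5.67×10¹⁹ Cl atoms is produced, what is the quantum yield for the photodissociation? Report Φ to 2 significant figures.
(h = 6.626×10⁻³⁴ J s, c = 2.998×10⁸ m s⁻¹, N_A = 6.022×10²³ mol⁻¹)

Φ = 0.91

Product: 5.67×10¹⁹ / 6.022×10²³ = 9.415×10⁻⁵ mol.
Photon energy at 392 nm: hc/λ = (6.626×10⁻³⁴)(2.998×10⁸)/(392×10⁻⁹) = 5.068×10⁻¹⁹ J.
Energy delivered: (29.5 mW)(1170 s) = 34.52 J.
Photons incident: 34.52 / 5.068×10⁻¹⁹ = 6.811×10¹⁹, i.e. 6.811×10¹⁹/6.022×10²³ = 1.131×10⁻⁴ mol.
Photons absorbed: 0.910 × 1.131×10⁻⁴ = 1.029×10⁻⁴ mol.
Φ = 9.415×10⁻⁵ mol / 1.029×10⁻⁴ mol photons = 0.91.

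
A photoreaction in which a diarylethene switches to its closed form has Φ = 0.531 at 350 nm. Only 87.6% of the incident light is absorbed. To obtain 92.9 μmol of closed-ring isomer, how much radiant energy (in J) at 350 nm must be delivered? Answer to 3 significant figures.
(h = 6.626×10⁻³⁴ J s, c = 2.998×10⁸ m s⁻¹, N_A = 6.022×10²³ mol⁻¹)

Product: 92.9 μmol = 9.29×10⁻⁵ mol.
Photons that must be absorbed: 9.29×10⁻⁵ / 0.531 = 1.750×10⁻⁴ mol.
Incident photons needed: 1.750×10⁻⁴ / 0.876 = 1.998×10⁻⁴ mol.
Photon energy: hc/λ = 5.676×10⁻¹⁹ J; per mole, 3.418×10⁵ J mol⁻¹.
Energy required: 1.998×10⁻⁴ × 3.418×10⁵ = 68.3 J.

68.3 J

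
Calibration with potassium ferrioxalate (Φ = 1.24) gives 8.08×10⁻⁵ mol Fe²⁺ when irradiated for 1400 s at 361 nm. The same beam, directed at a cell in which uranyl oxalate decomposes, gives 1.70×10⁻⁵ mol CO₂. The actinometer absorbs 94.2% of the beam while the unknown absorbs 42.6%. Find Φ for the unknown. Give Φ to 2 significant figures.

Φ = 0.58

Photons absorbed by the actinometer: 8.08×10⁻⁵ / 1.24 = 6.516×10⁻⁵ mol.
Incident flux: 6.516×10⁻⁵ / 0.942 = 6.917×10⁻⁵ einstein.
Absorbed by unknown: 0.426 × 6.917×10⁻⁵ = 2.947×10⁻⁵ mol.
Φ(unknown) = 1.70×10⁻⁵ / 2.947×10⁻⁵ = 0.58.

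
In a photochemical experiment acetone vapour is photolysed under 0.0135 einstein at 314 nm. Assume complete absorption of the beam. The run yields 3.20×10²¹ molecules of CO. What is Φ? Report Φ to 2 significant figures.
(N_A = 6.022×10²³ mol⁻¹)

Product: 3.20×10²¹ / 6.022×10²³ = 0.005314 mol.
Φ = 0.005314 mol / 0.0135 mol photons = 0.39.

Φ = 0.39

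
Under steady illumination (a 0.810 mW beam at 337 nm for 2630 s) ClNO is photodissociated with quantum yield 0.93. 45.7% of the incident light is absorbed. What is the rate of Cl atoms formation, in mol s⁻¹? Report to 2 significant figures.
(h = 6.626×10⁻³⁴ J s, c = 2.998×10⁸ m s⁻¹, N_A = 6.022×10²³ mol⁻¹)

9.7×10⁻¹⁰ mol s⁻¹

Photon energy at 337 nm: hc/λ = (6.626×10⁻³⁴)(2.998×10⁸)/(337×10⁻⁹) = 5.895×10⁻¹⁹ J.
Energy delivered: (0.810 mW)(2630 s) = 2.130 J.
Photons incident: 2.130 / 5.895×10⁻¹⁹ = 3.613×10¹⁸, i.e. 3.613×10¹⁸/6.022×10²³ = 6.000×10⁻⁶ mol.
Photons absorbed: 0.457 × 6.000×10⁻⁶ = 2.742×10⁻⁶ mol.
Product formed: 0.93 × 2.742×10⁻⁶ = 2.550×10⁻⁶ mol.
Rate: 2.550×10⁻⁶ / 2630 s = 9.7×10⁻¹⁰ mol s⁻¹.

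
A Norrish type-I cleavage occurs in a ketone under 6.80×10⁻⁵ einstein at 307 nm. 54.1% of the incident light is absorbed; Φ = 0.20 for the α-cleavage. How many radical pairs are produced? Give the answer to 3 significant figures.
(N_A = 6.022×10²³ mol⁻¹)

4.43×10¹⁸ radical pairs

Photons absorbed: 0.541 × 6.80×10⁻⁵ = 3.679×10⁻⁵ mol.
Product: Φ × n_abs = 0.20 × 3.679×10⁻⁵ = 7.358×10⁻⁶ mol.
As a count: 7.358×10⁻⁶ × 6.022×10²³ = 4.43×10¹⁸.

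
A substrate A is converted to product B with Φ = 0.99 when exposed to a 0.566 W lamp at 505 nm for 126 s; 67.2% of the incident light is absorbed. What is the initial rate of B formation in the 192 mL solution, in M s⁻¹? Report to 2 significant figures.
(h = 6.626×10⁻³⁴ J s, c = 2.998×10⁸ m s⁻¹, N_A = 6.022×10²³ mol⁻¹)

Photon energy at 505 nm: hc/λ = (6.626×10⁻³⁴)(2.998×10⁸)/(505×10⁻⁹) = 3.934×10⁻¹⁹ J.
Energy delivered: (0.566 W)(126 s) = 71.32 J.
Photons incident: 71.32 / 3.934×10⁻¹⁹ = 1.813×10²⁰, i.e. 1.813×10²⁰/6.022×10²³ = 3.011×10⁻⁴ mol.
Photons absorbed: 0.672 × 3.011×10⁻⁴ = 2.023×10⁻⁴ mol.
Product formed: 0.99 × 2.023×10⁻⁴ = 2.003×10⁻⁴ mol.
Rate: 2.003×10⁻⁴ mol / (126 s × 0.192 L) = 8.3×10⁻⁶ M s⁻¹.

8.3×10⁻⁶ M s⁻¹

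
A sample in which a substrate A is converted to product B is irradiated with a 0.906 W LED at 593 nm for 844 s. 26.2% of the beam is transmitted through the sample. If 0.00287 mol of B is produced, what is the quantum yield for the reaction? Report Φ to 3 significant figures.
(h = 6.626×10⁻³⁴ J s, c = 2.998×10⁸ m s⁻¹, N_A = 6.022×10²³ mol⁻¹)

Φ = 1.03

Photon energy at 593 nm: hc/λ = (6.626×10⁻³⁴)(2.998×10⁸)/(593×10⁻⁹) = 3.350×10⁻¹⁹ J.
Energy delivered: (0.906 W)(844 s) = 764.7 J.
Photons incident: 764.7 / 3.350×10⁻¹⁹ = 2.283×10²¹, i.e. 2.283×10²¹/6.022×10²³ = 0.003791 mol.
Fraction absorbed: 1 − 26.2/100 = 0.7380.
Photons absorbed: 0.7380 × 0.003791 = 0.002798 mol.
Φ = 0.00287 mol / 0.002798 mol photons = 1.03.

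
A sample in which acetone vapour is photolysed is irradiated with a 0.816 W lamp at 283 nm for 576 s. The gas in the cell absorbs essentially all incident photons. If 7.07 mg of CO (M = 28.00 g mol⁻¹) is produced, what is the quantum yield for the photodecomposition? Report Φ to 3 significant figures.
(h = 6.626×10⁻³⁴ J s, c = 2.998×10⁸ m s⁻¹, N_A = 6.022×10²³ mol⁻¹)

Product: 7.07 mg / 28.00 g mol⁻¹ = 2.525×10⁻⁴ mol.
Photon energy at 283 nm: hc/λ = (6.626×10⁻³⁴)(2.998×10⁸)/(283×10⁻⁹) = 7.019×10⁻¹⁹ J.
Energy delivered: (0.816 W)(576 s) = 470.0 J.
Photons incident: 470.0 / 7.019×10⁻¹⁹ = 6.696×10²⁰, i.e. 6.696×10²⁰/6.022×10²³ = 0.001112 mol.
Φ = 2.525×10⁻⁴ mol / 0.001112 mol photons = 0.227.

Φ = 0.227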